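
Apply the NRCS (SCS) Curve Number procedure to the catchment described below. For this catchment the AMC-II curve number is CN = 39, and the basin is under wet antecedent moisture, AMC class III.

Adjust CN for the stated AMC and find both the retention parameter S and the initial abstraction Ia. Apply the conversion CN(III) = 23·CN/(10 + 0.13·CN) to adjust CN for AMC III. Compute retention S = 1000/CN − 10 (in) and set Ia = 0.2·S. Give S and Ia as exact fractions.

S = 6100/897 in ≈ 6.800 in; Ia = 1220/897 in ≈ 1.360 in

Wet (AMC III): CN(III) = 23·39/(10 + 0.13·39) = 897/(1507/100) = 89700/1507 ≈ 59.522
Retention S: 1000/CN − 10 with CN=59.522 → S = 6100/897 ≈ 6.800 in
Ia = 0.2S: 0.2·6.800 = 1.360 in (exactly 1220/897)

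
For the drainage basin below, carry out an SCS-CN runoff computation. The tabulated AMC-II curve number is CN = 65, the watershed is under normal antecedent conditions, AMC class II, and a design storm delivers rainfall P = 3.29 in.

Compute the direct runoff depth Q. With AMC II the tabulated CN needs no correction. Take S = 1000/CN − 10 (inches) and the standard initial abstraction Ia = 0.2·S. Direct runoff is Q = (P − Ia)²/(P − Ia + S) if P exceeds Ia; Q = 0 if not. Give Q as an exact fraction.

CN(II) = 65; AMC II needs no correction.
Max retention: S = 1000/65 − 10 = 70/13 in (≈ 5.385 in)
Ia = 0.2S: 0.2·5.385 = 1.077 in (exactly 14/13)
Since P=3.290 > Ia=1.077: effective rainfall P−Ia = 2877/1300 in
Runoff Q = (P−Ia)²/(P−Ia+S) = (2.213)²/(2.213+5.385) = 1182447/1834300 ≈ 0.645 in

Q = 1182447/1834300 in ≈ 0.645 in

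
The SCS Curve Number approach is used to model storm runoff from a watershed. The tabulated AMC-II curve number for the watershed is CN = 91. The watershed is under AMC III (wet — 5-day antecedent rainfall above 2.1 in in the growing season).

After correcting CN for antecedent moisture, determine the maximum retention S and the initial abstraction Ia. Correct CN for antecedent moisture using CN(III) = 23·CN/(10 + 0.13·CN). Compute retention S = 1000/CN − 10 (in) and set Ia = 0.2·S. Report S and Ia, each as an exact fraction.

CN(III) from CN(II)=91: (23·91)/(10 + 0.13·91) = 209300/2183 ≈ 95.877
S = 1000/(209300/2183) − 10 = 900/2093 in ≈ 0.430 in
Ia = 0.2·(900/2093) = 180/2093 in ≈ 0.086 in

S = 900/2093 in ≈ 0.430 in; Ia = 180/2093 in ≈ 0.086 in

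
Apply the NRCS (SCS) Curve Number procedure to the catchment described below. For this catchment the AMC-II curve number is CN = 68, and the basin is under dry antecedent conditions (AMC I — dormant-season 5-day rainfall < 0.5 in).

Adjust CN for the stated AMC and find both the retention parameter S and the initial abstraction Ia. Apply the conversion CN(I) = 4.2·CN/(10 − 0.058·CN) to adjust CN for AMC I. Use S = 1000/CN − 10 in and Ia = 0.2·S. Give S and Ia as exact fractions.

Dry (AMC I): CN(I) = 4.2·68/(10 − 0.058·68) = (1428/5)/(757/125) = 35700/757 ≈ 47.160
S = 1000/(35700/757) − 10 = 4000/357 in ≈ 11.204 in
Ia = 0.2·(4000/357) = 800/357 in ≈ 2.241 in

S = 4000/357 in ≈ 11.204 in; Ia = 800/357 in ≈ 2.241 in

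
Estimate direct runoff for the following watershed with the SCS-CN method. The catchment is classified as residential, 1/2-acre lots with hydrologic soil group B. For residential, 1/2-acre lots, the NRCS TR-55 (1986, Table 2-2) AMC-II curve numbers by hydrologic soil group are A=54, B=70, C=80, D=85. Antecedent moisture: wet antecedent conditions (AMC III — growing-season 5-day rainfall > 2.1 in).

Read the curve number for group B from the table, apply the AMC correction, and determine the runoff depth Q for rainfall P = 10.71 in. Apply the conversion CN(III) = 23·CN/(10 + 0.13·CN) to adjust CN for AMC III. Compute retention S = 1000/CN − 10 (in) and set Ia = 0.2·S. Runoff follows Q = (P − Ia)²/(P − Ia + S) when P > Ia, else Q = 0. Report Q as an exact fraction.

Q = 9233092587/1054179700 in ≈ 8.759 in

NRCS table: residential, 1/2-acre lots, soil group B → CN(II) = 70
Wet (AMC III): CN(III) = 23·70/(10 + 0.13·70) = 1610/(191/10) = 16100/191 ≈ 84.293
Retention S: 1000/CN − 10 with CN=84.293 → S = 300/161 ≈ 1.863 in
Ia = 0.2S: 0.2·1.863 = 0.373 in (exactly 60/161)
P − Ia = 10.710 − 0.373 = 166431/16100 ≈ 10.337 in (> 0, runoff occurs)
Q: (166431/16100)² ÷ (196431/16100) = 9233092587/1054179700 in (≈ 8.759 in)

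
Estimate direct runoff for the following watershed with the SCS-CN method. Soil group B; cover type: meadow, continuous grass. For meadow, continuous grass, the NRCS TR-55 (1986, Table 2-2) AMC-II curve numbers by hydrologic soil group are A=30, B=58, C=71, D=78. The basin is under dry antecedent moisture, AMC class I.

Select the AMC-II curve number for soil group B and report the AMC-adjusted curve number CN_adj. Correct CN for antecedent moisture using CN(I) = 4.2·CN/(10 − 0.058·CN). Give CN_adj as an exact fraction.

NRCS table: meadow, continuous grass, soil group B → CN(II) = 58
Dry (AMC I): CN(I) = 4.2·58/(10 − 0.058·58) = (1218/5)/(1659/250) = 2900/79 ≈ 36.709

CN_adj = 2900/79 ≈ 36.709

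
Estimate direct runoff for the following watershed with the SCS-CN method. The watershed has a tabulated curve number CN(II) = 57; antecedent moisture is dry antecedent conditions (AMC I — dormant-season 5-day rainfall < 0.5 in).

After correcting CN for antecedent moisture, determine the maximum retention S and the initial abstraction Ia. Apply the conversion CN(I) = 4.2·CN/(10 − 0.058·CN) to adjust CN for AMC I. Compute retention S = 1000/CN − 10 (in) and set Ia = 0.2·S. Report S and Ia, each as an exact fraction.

S = 21500/1197 in ≈ 17.962 in; Ia = 4300/1197 in ≈ 3.592 in

Adjust CN=57 to AMC I: 4.2·57/(10 − 0.058·57) → (1197/5) ÷ (3347/500) = 119700/3347 ≈ 35.763
Retention S: 1000/CN − 10 with CN=35.763 → S = 21500/1197 ≈ 17.962 in
Initial abstraction Ia = S/5 = (21500/1197)/5 = 4300/1197 ≈ 3.592 in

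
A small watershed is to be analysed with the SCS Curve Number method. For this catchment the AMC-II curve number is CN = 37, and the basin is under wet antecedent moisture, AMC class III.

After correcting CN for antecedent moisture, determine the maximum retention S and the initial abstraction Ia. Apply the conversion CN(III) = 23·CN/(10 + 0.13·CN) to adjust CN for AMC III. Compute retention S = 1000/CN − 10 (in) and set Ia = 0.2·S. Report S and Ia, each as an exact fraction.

Adjust CN=37 to AMC III: 23·37/(10 + 0.13·37) → 851 ÷ (1481/100) = 85100/1481 ≈ 57.461
S = 1000/(85100/1481) − 10 = 6300/851 in ≈ 7.403 in
Ia = 0.2S: 0.2·7.403 = 1.481 in (exactly 1260/851)

S = 6300/851 in ≈ 7.403 in; Ia = 1260/851 in ≈ 1.481 in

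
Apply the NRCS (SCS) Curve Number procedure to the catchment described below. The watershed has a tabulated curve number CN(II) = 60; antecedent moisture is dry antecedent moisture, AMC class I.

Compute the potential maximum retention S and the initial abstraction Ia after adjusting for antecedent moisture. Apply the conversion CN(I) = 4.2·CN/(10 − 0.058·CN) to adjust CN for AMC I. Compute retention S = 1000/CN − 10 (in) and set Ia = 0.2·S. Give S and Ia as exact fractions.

S = 1000/63 in ≈ 15.873 in; Ia = 200/63 in ≈ 3.175 in

CN(I) from CN(II)=60: (4.2·60)/(10 − 0.058·60) = 6300/163 ≈ 38.650
S = 1000/(6300/163) − 10 = 1000/63 in ≈ 15.873 in
Ia = 0.2S: 0.2·15.873 = 3.175 in (exactly 200/63)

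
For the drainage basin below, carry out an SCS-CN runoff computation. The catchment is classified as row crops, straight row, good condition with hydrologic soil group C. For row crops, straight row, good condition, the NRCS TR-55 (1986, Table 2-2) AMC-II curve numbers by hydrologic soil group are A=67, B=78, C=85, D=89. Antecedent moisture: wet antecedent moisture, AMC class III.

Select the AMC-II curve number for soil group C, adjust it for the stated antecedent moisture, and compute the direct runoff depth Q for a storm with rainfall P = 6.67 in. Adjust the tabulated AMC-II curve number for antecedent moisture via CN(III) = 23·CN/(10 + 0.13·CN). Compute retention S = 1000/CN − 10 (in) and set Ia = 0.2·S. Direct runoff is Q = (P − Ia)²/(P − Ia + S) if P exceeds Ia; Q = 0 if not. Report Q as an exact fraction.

NRCS table: row crops, straight row, good condition, soil group C → CN(II) = 85
Wet (AMC III): CN(III) = 23·85/(10 + 0.13·85) = 1955/(421/20) = 39100/421 ≈ 92.874
Retention S: 1000/CN − 10 with CN=92.874 → S = 300/391 ≈ 0.767 in
Ia = 0.2S: 0.2·0.767 = 0.153 in (exactly 60/391)
Since P=6.670 > Ia=0.153: effective rainfall P−Ia = 254797/39100 in
Q: (254797/39100)² ÷ (284797/39100) = 64921511209/11135562700 in (≈ 5.830 in)

Q = 64921511209/11135562700 in ≈ 5.830 in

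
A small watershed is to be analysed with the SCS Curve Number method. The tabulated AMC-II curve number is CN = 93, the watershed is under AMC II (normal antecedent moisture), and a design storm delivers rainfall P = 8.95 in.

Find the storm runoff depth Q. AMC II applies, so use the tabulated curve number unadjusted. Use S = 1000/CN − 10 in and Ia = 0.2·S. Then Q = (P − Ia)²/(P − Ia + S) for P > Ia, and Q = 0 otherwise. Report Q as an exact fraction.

Average conditions: CN = 93 (no AMC adjustment).
Max retention: S = 1000/93 − 10 = 70/93 in (≈ 0.753 in)
Ia = 0.2S: 0.2·0.753 = 0.151 in (exactly 14/93)
P − Ia = 8.950 − 0.151 = 16367/1860 ≈ 8.799 in (> 0, runoff occurs)
Q: (16367/1860)² ÷ (17767/1860) = 267878689/33046620 in (≈ 8.106 in)

Q = 267878689/33046620 in ≈ 8.106 in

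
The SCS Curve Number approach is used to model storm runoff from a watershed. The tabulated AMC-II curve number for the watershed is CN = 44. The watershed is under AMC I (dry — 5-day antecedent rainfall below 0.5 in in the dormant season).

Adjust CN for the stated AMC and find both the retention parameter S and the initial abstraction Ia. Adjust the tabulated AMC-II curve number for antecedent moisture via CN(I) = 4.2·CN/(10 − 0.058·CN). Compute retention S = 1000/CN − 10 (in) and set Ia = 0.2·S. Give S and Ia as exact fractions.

Dry (AMC I): CN(I) = 4.2·44/(10 − 0.058·44) = (924/5)/(931/125) = 3300/133 ≈ 24.812
Retention S: 1000/CN − 10 with CN=24.812 → S = 1000/33 ≈ 30.303 in
Ia = 0.2S: 0.2·30.303 = 6.061 in (exactly 200/33)

S = 1000/33 in ≈ 30.303 in; Ia = 200/33 in ≈ 6.061 in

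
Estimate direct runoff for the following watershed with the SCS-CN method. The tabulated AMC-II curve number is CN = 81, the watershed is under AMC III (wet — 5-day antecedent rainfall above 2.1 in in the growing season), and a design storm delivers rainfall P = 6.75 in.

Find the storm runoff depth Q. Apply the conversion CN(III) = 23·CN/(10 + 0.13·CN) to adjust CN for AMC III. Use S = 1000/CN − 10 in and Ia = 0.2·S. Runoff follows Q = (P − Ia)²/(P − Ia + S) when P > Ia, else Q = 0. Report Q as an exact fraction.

Q = 2379585961/420151212 in ≈ 5.664 in

CN(III) from CN(II)=81: (23·81)/(10 + 0.13·81) = 186300/2053 ≈ 90.745
S = 1000/(186300/2053) − 10 = 1900/1863 in ≈ 1.020 in
Initial abstraction Ia = S/5 = (1900/1863)/5 = 380/1863 ≈ 0.204 in
Since P=6.750 > Ia=0.204: effective rainfall P−Ia = 48781/7452 in
Q = (48781/7452)²/((48781/7452) + 1900/1863) = (2379585961/55532304)/(56381/7452) = 2379585961/420151212 in ≈ 5.664 in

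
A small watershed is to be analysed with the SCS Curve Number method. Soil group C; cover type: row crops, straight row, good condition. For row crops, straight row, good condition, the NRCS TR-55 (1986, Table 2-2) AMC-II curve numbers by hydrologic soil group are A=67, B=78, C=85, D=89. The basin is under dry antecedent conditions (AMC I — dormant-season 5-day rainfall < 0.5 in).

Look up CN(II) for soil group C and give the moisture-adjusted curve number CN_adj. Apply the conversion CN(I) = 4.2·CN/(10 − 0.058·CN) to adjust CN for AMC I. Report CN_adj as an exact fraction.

CN_adj = 11900/169 ≈ 70.414

NRCS table: row crops, straight row, good condition, soil group C → CN(II) = 85
CN(I) from CN(II)=85: (4.2·85)/(10 − 0.058·85) = 11900/169 ≈ 70.414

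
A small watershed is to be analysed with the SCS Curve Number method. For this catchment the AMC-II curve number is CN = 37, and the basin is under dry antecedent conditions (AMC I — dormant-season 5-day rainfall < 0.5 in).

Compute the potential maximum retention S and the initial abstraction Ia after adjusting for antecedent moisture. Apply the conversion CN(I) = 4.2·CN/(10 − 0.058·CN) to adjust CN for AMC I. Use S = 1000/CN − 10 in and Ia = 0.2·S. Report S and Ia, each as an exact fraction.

CN(I) from CN(II)=37: (4.2·37)/(10 − 0.058·37) = 3700/187 ≈ 19.786
Retention S: 1000/CN − 10 with CN=19.786 → S = 1500/37 ≈ 40.541 in
Ia = 0.2S: 0.2·40.541 = 8.108 in (exactly 300/37)

S = 1500/37 in ≈ 40.541 in; Ia = 300/37 in ≈ 8.108 in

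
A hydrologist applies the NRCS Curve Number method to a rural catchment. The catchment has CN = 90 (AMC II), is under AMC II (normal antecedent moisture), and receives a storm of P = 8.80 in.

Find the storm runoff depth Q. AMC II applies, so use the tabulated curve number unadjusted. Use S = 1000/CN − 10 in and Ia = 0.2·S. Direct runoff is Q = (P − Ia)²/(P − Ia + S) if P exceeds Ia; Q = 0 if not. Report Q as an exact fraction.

CN(II) = 90; AMC II needs no correction.
Max retention: S = 1000/90 − 10 = 10/9 in (≈ 1.111 in)
Initial abstraction Ia = S/5 = (10/9)/5 = 2/9 ≈ 0.222 in
Excess rainfall: 8.800 − 0.222 = 8.578 in; P > Ia so Q > 0
Q: (386/45)² ÷ (436/45) = 37249/4905 in (≈ 7.594 in)

Q = 37249/4905 in ≈ 7.594 in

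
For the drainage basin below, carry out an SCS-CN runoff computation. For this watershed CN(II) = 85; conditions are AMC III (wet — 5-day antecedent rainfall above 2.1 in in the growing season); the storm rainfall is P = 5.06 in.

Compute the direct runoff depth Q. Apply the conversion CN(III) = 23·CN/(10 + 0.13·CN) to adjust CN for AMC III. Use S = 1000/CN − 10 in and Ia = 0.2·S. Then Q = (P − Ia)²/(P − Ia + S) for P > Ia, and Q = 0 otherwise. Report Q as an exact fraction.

Wet (AMC III): CN(III) = 23·85/(10 + 0.13·85) = 1955/(421/20) = 39100/421 ≈ 92.874
Max retention: S = 1000/(39100/421) − 10 = 300/391 in (≈ 0.767 in)
Initial abstraction Ia = S/5 = (300/391)/5 = 60/391 ≈ 0.153 in
P − Ia = 5.060 − 0.153 = 95923/19550 ≈ 4.907 in (> 0, runoff occurs)
Q: (95923/19550)² ÷ (110923/19550) = 9201221929/2168544650 in (≈ 4.243 in)

Q = 9201221929/2168544650 in ≈ 4.243 in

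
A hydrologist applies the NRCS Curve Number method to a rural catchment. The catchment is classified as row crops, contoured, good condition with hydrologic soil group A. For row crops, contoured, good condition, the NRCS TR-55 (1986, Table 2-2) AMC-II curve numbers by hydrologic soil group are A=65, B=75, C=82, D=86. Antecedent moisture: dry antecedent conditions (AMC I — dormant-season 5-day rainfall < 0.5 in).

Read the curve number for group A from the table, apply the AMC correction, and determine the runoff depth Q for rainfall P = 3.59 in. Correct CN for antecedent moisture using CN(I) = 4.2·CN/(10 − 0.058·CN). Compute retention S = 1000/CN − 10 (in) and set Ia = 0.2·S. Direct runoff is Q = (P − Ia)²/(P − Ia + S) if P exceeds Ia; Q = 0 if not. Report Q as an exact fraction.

Q = 16008001/210603900 in ≈ 0.076 in

NRCS table: row crops, contoured, good condition, soil group A → CN(II) = 65
Adjust CN=65 to AMC I: 4.2·65/(10 − 0.058·65) → 273 ÷ (623/100) = 3900/89 ≈ 43.820
Retention S: 1000/CN − 10 with CN=43.820 → S = 500/39 ≈ 12.821 in
Initial abstraction Ia = S/5 = (500/39)/5 = 100/39 ≈ 2.564 in
P − Ia = 3.590 − 2.564 = 4001/3900 ≈ 1.026 in (> 0, runoff occurs)
Q: (4001/3900)² ÷ (54001/3900) = 16008001/210603900 in (≈ 0.076 in)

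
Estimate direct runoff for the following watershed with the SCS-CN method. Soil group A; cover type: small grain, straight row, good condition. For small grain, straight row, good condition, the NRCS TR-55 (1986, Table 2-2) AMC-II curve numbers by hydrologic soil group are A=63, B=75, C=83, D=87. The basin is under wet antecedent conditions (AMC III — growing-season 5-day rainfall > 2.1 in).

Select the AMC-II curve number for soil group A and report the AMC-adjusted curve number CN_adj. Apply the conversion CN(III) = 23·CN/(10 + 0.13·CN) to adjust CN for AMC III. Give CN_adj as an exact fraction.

NRCS table: small grain, straight row, good condition, soil group A → CN(II) = 63
Adjust CN=63 to AMC III: 23·63/(10 + 0.13·63) → 1449 ÷ (1819/100) = 144900/1819 ≈ 79.659

CN_adj = 144900/1819 ≈ 79.659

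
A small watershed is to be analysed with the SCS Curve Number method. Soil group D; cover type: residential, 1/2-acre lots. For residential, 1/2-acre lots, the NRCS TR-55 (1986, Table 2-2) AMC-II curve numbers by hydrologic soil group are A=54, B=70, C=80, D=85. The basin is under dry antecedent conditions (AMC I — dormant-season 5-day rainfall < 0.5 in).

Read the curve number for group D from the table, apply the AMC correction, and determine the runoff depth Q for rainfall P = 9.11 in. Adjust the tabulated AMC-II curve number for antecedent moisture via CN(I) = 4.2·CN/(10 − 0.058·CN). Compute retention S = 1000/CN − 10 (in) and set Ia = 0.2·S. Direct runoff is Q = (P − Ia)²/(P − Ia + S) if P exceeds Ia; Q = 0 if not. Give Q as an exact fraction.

Q = 9684331281/1766067100 in ≈ 5.484 in

NRCS table: residential, 1/2-acre lots, soil group D → CN(II) = 85
Dry (AMC I): CN(I) = 4.2·85/(10 − 0.058·85) = 357/(507/100) = 11900/169 ≈ 70.414
Retention S: 1000/CN − 10 with CN=70.414 → S = 500/119 ≈ 4.202 in
Ia = 0.2·(500/119) = 100/119 in ≈ 0.840 in
P − Ia = 9.110 − 0.840 = 98409/11900 ≈ 8.270 in (> 0, runoff occurs)
Runoff Q = (P−Ia)²/(P−Ia+S) = (8.270)²/(8.270+4.202) = 9684331281/1766067100 ≈ 5.484 in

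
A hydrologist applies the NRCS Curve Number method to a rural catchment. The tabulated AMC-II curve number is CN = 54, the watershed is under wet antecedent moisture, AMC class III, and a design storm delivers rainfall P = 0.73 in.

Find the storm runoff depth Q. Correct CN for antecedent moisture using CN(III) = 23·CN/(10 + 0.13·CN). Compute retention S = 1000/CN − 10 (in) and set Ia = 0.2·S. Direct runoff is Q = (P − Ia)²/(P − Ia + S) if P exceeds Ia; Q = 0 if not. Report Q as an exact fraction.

CN(III) from CN(II)=54: (23·54)/(10 + 0.13·54) = 2700/37 ≈ 72.973
Retention S: 1000/CN − 10 with CN=72.973 → S = 100/27 ≈ 3.704 in
Initial abstraction Ia = S/5 = (100/27)/5 = 20/27 ≈ 0.741 in
P = 0.730 ≤ Ia = 0.741 in: entire storm abstracted, Q = 0.

Q = 0 in ≈ 0.000 in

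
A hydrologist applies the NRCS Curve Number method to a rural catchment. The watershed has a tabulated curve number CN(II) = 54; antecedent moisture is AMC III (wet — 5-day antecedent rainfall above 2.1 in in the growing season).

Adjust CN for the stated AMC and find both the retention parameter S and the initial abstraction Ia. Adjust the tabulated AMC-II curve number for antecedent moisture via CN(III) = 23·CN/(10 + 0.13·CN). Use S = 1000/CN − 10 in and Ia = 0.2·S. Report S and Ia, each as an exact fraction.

Wet (AMC III): CN(III) = 23·54/(10 + 0.13·54) = 1242/(851/50) = 2700/37 ≈ 72.973
S = 1000/(2700/37) − 10 = 100/27 in ≈ 3.704 in
Initial abstraction Ia = S/5 = (100/27)/5 = 20/27 ≈ 0.741 in

S = 100/27 in ≈ 3.704 in; Ia = 20/27 in ≈ 0.741 in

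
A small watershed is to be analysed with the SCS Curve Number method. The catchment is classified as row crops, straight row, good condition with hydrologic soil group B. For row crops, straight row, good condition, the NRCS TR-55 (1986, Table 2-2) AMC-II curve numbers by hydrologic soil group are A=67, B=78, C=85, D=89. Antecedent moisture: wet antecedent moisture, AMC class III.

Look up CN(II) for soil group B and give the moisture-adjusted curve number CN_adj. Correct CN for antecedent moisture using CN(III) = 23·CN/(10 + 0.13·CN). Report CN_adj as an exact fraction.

CN_adj = 89700/1007 ≈ 89.076

NRCS table: row crops, straight row, good condition, soil group B → CN(II) = 78
CN(III) from CN(II)=78: (23·78)/(10 + 0.13·78) = 89700/1007 ≈ 89.076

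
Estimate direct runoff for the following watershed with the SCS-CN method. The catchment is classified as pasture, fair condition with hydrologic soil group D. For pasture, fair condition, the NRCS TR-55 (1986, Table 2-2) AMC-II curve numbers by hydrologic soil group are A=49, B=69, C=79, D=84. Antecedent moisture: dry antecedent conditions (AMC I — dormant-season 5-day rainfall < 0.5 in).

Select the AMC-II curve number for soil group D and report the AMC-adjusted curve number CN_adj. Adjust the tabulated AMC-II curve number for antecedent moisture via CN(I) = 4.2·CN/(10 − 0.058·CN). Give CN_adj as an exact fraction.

NRCS table: pasture, fair condition, soil group D → CN(II) = 84
CN(I) from CN(II)=84: (4.2·84)/(10 − 0.058·84) = 44100/641 ≈ 68.799

CN_adj = 44100/641 ≈ 68.799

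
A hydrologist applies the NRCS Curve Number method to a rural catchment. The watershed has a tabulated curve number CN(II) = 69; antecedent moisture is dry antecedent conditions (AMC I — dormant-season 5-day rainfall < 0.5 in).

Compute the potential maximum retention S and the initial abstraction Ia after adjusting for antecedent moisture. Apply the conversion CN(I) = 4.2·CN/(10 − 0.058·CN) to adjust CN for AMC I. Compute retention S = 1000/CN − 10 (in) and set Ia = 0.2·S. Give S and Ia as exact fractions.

CN(I) from CN(II)=69: (4.2·69)/(10 − 0.058·69) = 144900/2999 ≈ 48.316
Max retention: S = 1000/(144900/2999) − 10 = 15500/1449 in (≈ 10.697 in)
Ia = 0.2·(15500/1449) = 3100/1449 in ≈ 2.139 in

S = 15500/1449 in ≈ 10.697 in; Ia = 3100/1449 in ≈ 2.139 in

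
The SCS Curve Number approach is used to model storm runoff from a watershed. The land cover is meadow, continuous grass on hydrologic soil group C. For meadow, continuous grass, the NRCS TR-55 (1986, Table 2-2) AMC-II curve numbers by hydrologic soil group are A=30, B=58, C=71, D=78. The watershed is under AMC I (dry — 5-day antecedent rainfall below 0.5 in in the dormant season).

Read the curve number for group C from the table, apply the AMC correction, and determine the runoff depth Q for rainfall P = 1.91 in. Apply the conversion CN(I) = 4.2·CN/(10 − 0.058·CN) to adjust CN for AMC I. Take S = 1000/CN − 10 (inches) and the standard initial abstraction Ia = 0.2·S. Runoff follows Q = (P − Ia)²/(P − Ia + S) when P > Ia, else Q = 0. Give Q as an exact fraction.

Q = 0 in ≈ 0.000 in

NRCS table: meadow, continuous grass, soil group C → CN(II) = 71
Adjust CN=71 to AMC I: 4.2·71/(10 − 0.058·71) → (1491/5) ÷ (2941/500) = 149100/2941 ≈ 50.697
Max retention: S = 1000/(149100/2941) − 10 = 14500/1491 in (≈ 9.725 in)
Ia = 0.2S: 0.2·9.725 = 1.945 in (exactly 2900/1491)
P = 1.910 ≤ Ia = 1.945 in: entire storm abstracted, Q = 0.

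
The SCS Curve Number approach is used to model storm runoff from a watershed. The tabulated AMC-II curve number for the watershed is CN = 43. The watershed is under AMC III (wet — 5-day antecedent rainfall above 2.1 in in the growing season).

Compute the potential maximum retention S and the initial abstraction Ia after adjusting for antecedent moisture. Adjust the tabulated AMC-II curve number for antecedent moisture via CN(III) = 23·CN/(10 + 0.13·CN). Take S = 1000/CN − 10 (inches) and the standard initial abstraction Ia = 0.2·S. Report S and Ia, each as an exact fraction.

S = 5700/989 in ≈ 5.763 in; Ia = 1140/989 in ≈ 1.153 in

Adjust CN=43 to AMC III: 23·43/(10 + 0.13·43) → 989 ÷ (1559/100) = 98900/1559 ≈ 63.438
Max retention: S = 1000/(98900/1559) − 10 = 5700/989 in (≈ 5.763 in)
Ia = 0.2·(5700/989) = 1140/989 in ≈ 1.153 in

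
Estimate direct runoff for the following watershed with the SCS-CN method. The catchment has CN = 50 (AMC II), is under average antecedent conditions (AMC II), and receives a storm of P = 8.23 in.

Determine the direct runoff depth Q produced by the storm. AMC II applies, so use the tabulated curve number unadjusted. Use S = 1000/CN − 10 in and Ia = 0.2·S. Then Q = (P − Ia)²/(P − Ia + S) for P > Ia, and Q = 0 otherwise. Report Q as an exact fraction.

AMC II — tabulated CN = 50 applies directly.
Max retention: S = 1000/50 − 10 = 10 in (≈ 10.000 in)
Ia = 0.2S: 0.2·10.000 = 2.000 in (exactly 2)
Excess rainfall: 8.230 − 2.000 = 6.230 in; P > Ia so Q > 0
Q = (623/100)²/((623/100) + 10) = (388129/10000)/(1623/100) = 388129/162300 in ≈ 2.391 in

Q = 388129/162300 in ≈ 2.391 in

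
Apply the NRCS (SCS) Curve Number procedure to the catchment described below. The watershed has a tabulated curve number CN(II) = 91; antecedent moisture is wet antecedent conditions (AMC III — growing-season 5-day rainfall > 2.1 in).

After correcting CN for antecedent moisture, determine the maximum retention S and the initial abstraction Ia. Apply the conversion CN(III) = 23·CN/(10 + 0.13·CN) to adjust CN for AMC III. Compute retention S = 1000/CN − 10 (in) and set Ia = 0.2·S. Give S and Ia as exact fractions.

S = 900/2093 in ≈ 0.430 in; Ia = 180/2093 in ≈ 0.086 in

Wet (AMC III): CN(III) = 23·91/(10 + 0.13·91) = 2093/(2183/100) = 209300/2183 ≈ 95.877
Retention S: 1000/CN − 10 with CN=95.877 → S = 900/2093 ≈ 0.430 in
Ia = 0.2·(900/2093) = 180/2093 in ≈ 0.086 in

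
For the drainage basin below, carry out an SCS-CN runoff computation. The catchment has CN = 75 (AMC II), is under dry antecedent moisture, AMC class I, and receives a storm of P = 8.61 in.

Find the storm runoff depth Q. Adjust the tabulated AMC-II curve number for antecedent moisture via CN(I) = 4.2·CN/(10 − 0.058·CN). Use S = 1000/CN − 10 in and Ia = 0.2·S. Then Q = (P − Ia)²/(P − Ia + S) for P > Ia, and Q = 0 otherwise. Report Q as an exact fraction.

Adjust CN=75 to AMC I: 4.2·75/(10 − 0.058·75) → 315 ÷ (113/20) = 6300/113 ≈ 55.752
S = 1000/(6300/113) − 10 = 500/63 in ≈ 7.937 in
Ia = 0.2·(500/63) = 100/63 in ≈ 1.587 in
P − Ia = 8.610 − 1.587 = 44243/6300 ≈ 7.023 in (> 0, runoff occurs)
Q: (44243/6300)² ÷ (94243/6300) = 1957443049/593730900 in (≈ 3.297 in)

Q = 1957443049/593730900 in ≈ 3.297 in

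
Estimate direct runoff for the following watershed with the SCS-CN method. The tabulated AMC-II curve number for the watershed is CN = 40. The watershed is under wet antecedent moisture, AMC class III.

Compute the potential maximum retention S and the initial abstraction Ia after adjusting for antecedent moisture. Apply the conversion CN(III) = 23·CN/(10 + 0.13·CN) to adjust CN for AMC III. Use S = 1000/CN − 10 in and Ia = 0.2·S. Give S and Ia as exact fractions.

S = 150/23 in ≈ 6.522 in; Ia = 30/23 in ≈ 1.304 in

Wet (AMC III): CN(III) = 23·40/(10 + 0.13·40) = 920/(76/5) = 1150/19 ≈ 60.526
Max retention: S = 1000/(1150/19) − 10 = 150/23 in (≈ 6.522 in)
Ia = 0.2·(150/23) = 30/23 in ≈ 1.304 in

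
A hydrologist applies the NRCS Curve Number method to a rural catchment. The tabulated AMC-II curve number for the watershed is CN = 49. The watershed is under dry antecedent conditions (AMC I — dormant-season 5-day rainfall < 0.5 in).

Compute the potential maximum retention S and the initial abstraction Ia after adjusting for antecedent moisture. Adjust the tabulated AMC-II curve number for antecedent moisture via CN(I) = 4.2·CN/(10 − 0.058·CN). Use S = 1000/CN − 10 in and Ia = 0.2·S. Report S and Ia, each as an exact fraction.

CN(I) from CN(II)=49: (4.2·49)/(10 − 0.058·49) = 34300/1193 ≈ 28.751
Max retention: S = 1000/(34300/1193) − 10 = 8500/343 in (≈ 24.781 in)
Ia = 0.2·(8500/343) = 1700/343 in ≈ 4.956 in

S = 8500/343 in ≈ 24.781 in; Ia = 1700/343 in ≈ 4.956 in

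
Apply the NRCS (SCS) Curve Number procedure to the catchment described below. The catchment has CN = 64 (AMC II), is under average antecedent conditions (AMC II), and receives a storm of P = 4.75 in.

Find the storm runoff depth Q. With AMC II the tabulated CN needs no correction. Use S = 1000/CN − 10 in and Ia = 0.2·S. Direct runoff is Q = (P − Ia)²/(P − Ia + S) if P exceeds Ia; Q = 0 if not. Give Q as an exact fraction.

Q = 841/592 in ≈ 1.421 in

CN(II) = 64; AMC II needs no correction.
Max retention: S = 1000/64 − 10 = 45/8 in (≈ 5.625 in)
Ia = 0.2S: 0.2·5.625 = 1.125 in (exactly 9/8)
Excess rainfall: 4.750 − 1.125 = 3.625 in; P > Ia so Q > 0
Runoff Q = (P−Ia)²/(P−Ia+S) = (3.625)²/(3.625+5.625) = 841/592 ≈ 1.421 in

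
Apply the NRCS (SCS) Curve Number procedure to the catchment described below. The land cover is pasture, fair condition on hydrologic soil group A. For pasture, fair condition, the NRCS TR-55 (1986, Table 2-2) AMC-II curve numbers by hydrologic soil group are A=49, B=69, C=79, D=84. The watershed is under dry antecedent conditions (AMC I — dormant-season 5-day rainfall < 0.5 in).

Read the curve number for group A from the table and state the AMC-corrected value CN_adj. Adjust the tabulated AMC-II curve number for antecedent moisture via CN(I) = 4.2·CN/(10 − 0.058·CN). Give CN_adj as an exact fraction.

CN_adj = 34300/1193 ≈ 28.751

NRCS table: pasture, fair condition, soil group A → CN(II) = 49
Adjust CN=49 to AMC I: 4.2·49/(10 − 0.058·49) → (1029/5) ÷ (3579/500) = 34300/1193 ≈ 28.751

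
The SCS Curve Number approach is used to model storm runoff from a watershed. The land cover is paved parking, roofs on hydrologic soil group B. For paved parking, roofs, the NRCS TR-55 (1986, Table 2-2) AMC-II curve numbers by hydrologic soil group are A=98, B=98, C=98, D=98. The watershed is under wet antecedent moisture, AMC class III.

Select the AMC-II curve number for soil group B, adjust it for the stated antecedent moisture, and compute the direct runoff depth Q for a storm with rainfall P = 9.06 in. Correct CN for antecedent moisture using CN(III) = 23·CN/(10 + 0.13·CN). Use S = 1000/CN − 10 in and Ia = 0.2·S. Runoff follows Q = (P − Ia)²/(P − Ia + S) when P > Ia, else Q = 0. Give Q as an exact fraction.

Q = 259621839961/28993821850 in ≈ 8.954 in

NRCS table: paved parking, roofs, soil group B → CN(II) = 98
Adjust CN=98 to AMC III: 23·98/(10 + 0.13·98) → 2254 ÷ (1137/50) = 112700/1137 ≈ 99.120
S = 1000/(112700/1137) − 10 = 100/1127 in ≈ 0.089 in
Ia = 0.2S: 0.2·0.089 = 0.018 in (exactly 20/1127)
P − Ia = 9.060 − 0.018 = 509531/56350 ≈ 9.042 in (> 0, runoff occurs)
Runoff Q = (P−Ia)²/(P−Ia+S) = (9.042)²/(9.042+0.089) = 259621839961/28993821850 ≈ 8.954 in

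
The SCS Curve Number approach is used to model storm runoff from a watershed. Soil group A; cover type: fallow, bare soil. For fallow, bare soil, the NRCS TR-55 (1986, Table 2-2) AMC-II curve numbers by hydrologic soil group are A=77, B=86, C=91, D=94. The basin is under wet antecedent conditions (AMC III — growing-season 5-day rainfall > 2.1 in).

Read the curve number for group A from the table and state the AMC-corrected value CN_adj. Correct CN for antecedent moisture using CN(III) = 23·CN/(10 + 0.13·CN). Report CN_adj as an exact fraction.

NRCS table: fallow, bare soil, soil group A → CN(II) = 77
CN(III) from CN(II)=77: (23·77)/(10 + 0.13·77) = 7700/87 ≈ 88.506

CN_adj = 7700/87 ≈ 88.506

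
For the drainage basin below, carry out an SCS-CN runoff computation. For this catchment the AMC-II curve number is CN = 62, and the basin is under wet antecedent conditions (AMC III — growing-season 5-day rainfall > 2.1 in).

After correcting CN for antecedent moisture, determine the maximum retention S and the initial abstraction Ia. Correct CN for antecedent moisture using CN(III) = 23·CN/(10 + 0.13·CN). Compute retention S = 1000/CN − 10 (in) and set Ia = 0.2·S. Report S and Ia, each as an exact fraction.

CN(III) from CN(II)=62: (23·62)/(10 + 0.13·62) = 71300/903 ≈ 78.959
Retention S: 1000/CN − 10 with CN=78.959 → S = 1900/713 ≈ 2.665 in
Ia = 0.2S: 0.2·2.665 = 0.533 in (exactly 380/713)

S = 1900/713 in ≈ 2.665 in; Ia = 380/713 in ≈ 0.533 in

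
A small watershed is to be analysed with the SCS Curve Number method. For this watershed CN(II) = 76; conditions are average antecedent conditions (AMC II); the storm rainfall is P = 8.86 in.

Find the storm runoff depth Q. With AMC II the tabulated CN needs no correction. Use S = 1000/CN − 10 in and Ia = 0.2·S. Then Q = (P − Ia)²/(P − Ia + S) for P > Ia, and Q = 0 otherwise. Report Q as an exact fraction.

Q = 61105489/10276150 in ≈ 5.946 in

Average conditions: CN = 76 (no AMC adjustment).
Retention S: 1000/CN − 10 with CN=76.000 → S = 60/19 ≈ 3.158 in
Initial abstraction Ia = S/5 = (60/19)/5 = 12/19 ≈ 0.632 in
Excess rainfall: 8.860 − 0.632 = 8.228 in; P > Ia so Q > 0
Runoff Q = (P−Ia)²/(P−Ia+S) = (8.228)²/(8.228+3.158) = 61105489/10276150 ≈ 5.946 in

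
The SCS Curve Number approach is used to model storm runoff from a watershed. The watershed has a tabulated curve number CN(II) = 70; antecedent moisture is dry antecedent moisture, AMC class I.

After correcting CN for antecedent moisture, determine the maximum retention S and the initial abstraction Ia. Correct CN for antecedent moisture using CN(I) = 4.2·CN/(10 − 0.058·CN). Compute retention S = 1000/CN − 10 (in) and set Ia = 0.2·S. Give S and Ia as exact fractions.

S = 500/49 in ≈ 10.204 in; Ia = 100/49 in ≈ 2.041 in

CN(I) from CN(II)=70: (4.2·70)/(10 − 0.058·70) = 4900/99 ≈ 49.495
Retention S: 1000/CN − 10 with CN=49.495 → S = 500/49 ≈ 10.204 in
Ia = 0.2·(500/49) = 100/49 in ≈ 2.041 in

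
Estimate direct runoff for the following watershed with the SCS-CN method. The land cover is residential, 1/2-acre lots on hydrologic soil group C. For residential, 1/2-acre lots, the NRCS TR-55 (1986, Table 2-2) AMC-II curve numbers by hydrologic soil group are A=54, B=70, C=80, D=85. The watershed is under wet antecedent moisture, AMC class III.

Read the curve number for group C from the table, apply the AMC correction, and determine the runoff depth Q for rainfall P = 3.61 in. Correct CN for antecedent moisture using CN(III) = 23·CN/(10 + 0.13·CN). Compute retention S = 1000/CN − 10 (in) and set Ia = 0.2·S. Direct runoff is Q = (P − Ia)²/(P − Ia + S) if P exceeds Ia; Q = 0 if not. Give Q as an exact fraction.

NRCS table: residential, 1/2-acre lots, soil group C → CN(II) = 80
Wet (AMC III): CN(III) = 23·80/(10 + 0.13·80) = 1840/(102/5) = 4600/51 ≈ 90.196
S = 1000/(4600/51) − 10 = 25/23 in ≈ 1.087 in
Initial abstraction Ia = S/5 = (25/23)/5 = 5/23 ≈ 0.217 in
Since P=3.610 > Ia=0.217: effective rainfall P−Ia = 7803/2300 in
Q: (7803/2300)² ÷ (10303/2300) = 60886809/23696900 in (≈ 2.569 in)

Q = 60886809/23696900 in ≈ 2.569 in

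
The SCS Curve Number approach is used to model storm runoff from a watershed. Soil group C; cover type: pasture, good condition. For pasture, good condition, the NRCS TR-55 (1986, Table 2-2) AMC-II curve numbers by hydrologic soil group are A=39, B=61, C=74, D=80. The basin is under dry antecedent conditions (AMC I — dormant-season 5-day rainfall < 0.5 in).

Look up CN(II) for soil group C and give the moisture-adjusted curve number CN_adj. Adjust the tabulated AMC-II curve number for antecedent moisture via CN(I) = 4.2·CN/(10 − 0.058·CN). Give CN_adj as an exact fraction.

NRCS table: pasture, good condition, soil group C → CN(II) = 74
Dry (AMC I): CN(I) = 4.2·74/(10 − 0.058·74) = (1554/5)/(1427/250) = 77700/1427 ≈ 54.450

CN_adj = 77700/1427 ≈ 54.450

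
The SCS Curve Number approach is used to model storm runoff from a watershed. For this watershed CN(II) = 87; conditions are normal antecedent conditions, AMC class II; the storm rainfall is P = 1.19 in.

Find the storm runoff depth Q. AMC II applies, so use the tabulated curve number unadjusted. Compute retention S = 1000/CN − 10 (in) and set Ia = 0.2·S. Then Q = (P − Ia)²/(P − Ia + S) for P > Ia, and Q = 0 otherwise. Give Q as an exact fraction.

CN(II) = 87; AMC II needs no correction.
Retention S: 1000/CN − 10 with CN=87.000 → S = 130/87 ≈ 1.494 in
Ia = 0.2S: 0.2·1.494 = 0.299 in (exactly 26/87)
P − Ia = 1.190 − 0.299 = 7753/8700 ≈ 0.891 in (> 0, runoff occurs)
Q = (7753/8700)²/((7753/8700) + 130/87) = (60109009/75690000)/(20753/8700) = 60109009/180551100 in ≈ 0.333 in

Q = 60109009/180551100 in ≈ 0.333 in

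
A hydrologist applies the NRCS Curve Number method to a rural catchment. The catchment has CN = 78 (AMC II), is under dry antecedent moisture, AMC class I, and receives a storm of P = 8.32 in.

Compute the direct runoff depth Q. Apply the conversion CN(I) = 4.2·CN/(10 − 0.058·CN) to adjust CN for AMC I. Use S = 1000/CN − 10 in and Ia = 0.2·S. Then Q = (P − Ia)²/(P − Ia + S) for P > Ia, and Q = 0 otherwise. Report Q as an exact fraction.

Q = 1275418369/358762950 in ≈ 3.555 in

Adjust CN=78 to AMC I: 4.2·78/(10 − 0.058·78) → (1638/5) ÷ (1369/250) = 81900/1369 ≈ 59.825
Max retention: S = 1000/(81900/1369) − 10 = 5500/819 in (≈ 6.716 in)
Ia = 0.2·(5500/819) = 1100/819 in ≈ 1.343 in
P − Ia = 8.320 − 1.343 = 142852/20475 ≈ 6.977 in (> 0, runoff occurs)
Q: (142852/20475)² ÷ (280352/20475) = 1275418369/358762950 in (≈ 3.555 in)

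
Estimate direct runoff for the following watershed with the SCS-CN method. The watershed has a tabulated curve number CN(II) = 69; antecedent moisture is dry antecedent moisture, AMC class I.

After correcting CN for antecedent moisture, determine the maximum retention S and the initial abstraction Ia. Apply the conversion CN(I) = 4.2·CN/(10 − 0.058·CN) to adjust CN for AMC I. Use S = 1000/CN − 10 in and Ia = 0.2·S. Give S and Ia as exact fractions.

S = 15500/1449 in ≈ 10.697 in; Ia = 3100/1449 in ≈ 2.139 in

CN(I) from CN(II)=69: (4.2·69)/(10 − 0.058·69) = 144900/2999 ≈ 48.316
S = 1000/(144900/2999) − 10 = 15500/1449 in ≈ 10.697 in
Ia = 0.2·(15500/1449) = 3100/1449 in ≈ 2.139 in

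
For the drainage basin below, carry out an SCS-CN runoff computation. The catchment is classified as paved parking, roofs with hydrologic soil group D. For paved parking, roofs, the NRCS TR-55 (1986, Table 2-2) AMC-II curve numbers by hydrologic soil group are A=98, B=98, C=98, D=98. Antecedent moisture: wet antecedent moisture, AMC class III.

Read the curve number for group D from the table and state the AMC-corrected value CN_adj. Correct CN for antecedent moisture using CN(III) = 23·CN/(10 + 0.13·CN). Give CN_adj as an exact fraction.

CN_adj = 112700/1137 ≈ 99.120

NRCS table: paved parking, roofs, soil group D → CN(II) = 98
CN(III) from CN(II)=98: (23·98)/(10 + 0.13·98) = 112700/1137 ≈ 99.120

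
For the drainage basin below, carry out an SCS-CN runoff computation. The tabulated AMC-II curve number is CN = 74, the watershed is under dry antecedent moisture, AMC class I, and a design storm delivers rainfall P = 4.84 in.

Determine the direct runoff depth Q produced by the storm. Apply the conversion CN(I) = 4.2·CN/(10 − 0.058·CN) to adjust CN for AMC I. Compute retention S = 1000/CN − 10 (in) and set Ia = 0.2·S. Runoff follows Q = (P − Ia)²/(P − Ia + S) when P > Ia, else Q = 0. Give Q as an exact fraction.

CN(I) from CN(II)=74: (4.2·74)/(10 − 0.058·74) = 77700/1427 ≈ 54.450
S = 1000/(77700/1427) − 10 = 6500/777 in ≈ 8.366 in
Ia = 0.2·(6500/777) = 1300/777 in ≈ 1.673 in
Since P=4.840 > Ia=1.673: effective rainfall P−Ia = 61517/19425 in
Q: (61517/19425)² ÷ (224017/19425) = 3784341289/4351530225 in (≈ 0.870 in)

Q = 3784341289/4351530225 in ≈ 0.870 in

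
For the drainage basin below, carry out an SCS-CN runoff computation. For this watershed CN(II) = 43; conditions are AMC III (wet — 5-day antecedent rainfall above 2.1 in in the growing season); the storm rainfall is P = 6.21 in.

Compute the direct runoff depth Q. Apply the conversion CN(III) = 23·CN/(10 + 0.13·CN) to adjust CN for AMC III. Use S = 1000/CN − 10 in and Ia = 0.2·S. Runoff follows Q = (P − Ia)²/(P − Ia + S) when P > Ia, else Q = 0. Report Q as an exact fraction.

Wet (AMC III): CN(III) = 23·43/(10 + 0.13·43) = 989/(1559/100) = 98900/1559 ≈ 63.438
Retention S: 1000/CN − 10 with CN=63.438 → S = 5700/989 ≈ 5.763 in
Ia = 0.2S: 0.2·5.763 = 1.153 in (exactly 1140/989)
P − Ia = 6.210 − 1.153 = 500169/98900 ≈ 5.057 in (> 0, runoff occurs)
Q: (500169/98900)² ÷ (1070169/98900) = 83389676187/35279904700 in (≈ 2.364 in)

Q = 83389676187/35279904700 in ≈ 2.364 in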